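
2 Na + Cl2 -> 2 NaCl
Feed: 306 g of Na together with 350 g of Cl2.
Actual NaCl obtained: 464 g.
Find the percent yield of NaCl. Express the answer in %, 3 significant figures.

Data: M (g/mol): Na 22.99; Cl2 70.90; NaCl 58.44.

80.4 %

n(Na) = 306.0 / 22.99 = 13.31 mol
n(Cl2) = 350.0 / 70.90 = 4.937 mol
n/ν → Na: 6.655, Cl2: 4.937; Cl2 is limiting.
theoretical n(NaCl) = (2/1) × 4.937 = 9.874 mol → 577.0 g
% yield = 464 / 577.0 × 100 = 80.42 %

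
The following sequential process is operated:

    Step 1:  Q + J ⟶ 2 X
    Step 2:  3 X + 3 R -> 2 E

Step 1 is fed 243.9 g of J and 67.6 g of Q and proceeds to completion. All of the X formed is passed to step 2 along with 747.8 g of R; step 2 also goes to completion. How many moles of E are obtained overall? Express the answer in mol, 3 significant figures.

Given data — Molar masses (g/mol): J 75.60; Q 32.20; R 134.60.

Step 1:
n(J) = 243.9 / 75.60 = 3.226 mol
n(Q) = 67.60 / 32.20 = 2.099 mol
n/ν → J: 3.226, Q: 2.099; Q is limiting.
n(X) produced = (2/1) × 2.099 = 4.198 mol
Step 2:
n(X) available = 4.198 mol
n(R) = 747.8 / 134.60 = 5.556 mol
n/ν → X: 1.399, R: 1.852; X is limiting.
n(E) = (2/3) × 4.198 = 2.799 mol

2.80 mol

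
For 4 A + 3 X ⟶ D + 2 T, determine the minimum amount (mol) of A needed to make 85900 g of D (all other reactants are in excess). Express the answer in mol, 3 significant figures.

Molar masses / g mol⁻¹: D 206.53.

n(D) = 85900 / 206.53 = 415.9 mol
n(A) = (4/1) × 415.9 = 1664 mol

1660 mol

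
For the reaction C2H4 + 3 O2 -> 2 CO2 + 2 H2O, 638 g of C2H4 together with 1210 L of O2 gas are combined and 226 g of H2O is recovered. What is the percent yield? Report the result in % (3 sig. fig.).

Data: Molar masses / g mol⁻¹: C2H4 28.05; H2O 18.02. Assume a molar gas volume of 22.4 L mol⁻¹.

34.8 %

n(C2H4) = 638.0 / 28.05 = 22.75 mol
n(O2) = 1210 / 22.4 = 54.02 mol
n/ν → C2H4: 22.75, O2: 18.01; O2 is limiting.
theoretical n(H2O) = (2/3) × 54.02 = 36.01 mol → 648.9 g
% yield = 226 / 648.9 × 100 = 34.83 %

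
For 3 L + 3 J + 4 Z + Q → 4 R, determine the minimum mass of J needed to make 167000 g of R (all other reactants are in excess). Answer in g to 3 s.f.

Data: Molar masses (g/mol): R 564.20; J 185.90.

41300 g

n(R) = 167000 / 564.20 = 296.0 mol
n(J) = (3/4) × 296.0 = 222.0 mol
mass = 222.0 × 185.90 = 41270 g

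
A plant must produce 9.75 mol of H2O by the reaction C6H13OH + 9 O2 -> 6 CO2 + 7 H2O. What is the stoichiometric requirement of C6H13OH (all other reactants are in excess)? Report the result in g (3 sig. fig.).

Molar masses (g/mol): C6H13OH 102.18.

142 g

n(H2O) = 9.750 mol
n(C6H13OH) = (1/7) × 9.750 = 1.393 mol
mass = 1.393 × 102.18 = 142.3 g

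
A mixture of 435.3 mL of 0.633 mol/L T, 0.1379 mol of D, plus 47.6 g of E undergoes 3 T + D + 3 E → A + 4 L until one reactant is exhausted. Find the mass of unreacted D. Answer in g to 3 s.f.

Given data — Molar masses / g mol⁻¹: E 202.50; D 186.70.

n(T) = 0.633 × 435.3/1000 = 0.2755 mol
n(D) = 0.1379 mol
n(E) = 47.60 / 202.50 = 0.2351 mol
n/ν for T = 0.2755/3 = 0.09183
n/ν for D = 0.1379/1 = 0.1379
n/ν for E = 0.2351/3 = 0.07837
Smallest n/ν is E → limiting reagent.
D consumed = (1/3) × 0.2351 = 0.07837 mol
D remaining = 0.1379 − 0.07837 = 0.05953 mol
mass = 0.05953 × 186.70 = 11.11 g

11.1 g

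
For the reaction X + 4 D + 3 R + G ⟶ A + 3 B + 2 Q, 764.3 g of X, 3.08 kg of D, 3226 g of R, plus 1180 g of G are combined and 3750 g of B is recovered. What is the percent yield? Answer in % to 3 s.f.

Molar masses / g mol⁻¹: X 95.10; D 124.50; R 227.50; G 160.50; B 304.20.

86.9 %

n(X) = 764.3 / 95.10 = 8.037 mol
n(D) = 3.080×1000 / 124.50 = 24.74 mol
n(R) = 3226 / 227.50 = 14.18 mol
n(G) = 1180 / 160.50 = 7.352 mol
n/ν for X = 8.037/1 = 8.037
n/ν for D = 24.74/4 = 6.185
n/ν for R = 14.18/3 = 4.727
n/ν for G = 7.352/1 = 7.352
Smallest n/ν is R → limiting reagent.
theoretical n(B) = (3/3) × 14.18 = 14.18 mol → 4314 g
% yield = 3750 / 4314 × 100 = 86.93 %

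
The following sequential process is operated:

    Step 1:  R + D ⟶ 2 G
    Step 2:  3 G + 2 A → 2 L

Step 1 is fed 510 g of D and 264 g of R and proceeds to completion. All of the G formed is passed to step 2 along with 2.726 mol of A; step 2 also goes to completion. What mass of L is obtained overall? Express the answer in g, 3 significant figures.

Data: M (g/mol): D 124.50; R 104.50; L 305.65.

Step 1:
n(D) = 510.0 / 124.50 = 4.096 mol
n(R) = 264.0 / 104.50 = 2.526 mol
n/ν for D = 4.096/1 = 4.096
n/ν for R = 2.526/1 = 2.526
Smallest n/ν is R → limiting reagent.
n(G) produced = (2/1) × 2.526 = 5.052 mol
Step 2:
n(G) available = 5.052 mol
n(A) = 2.726 mol
n/ν for G = 5.052/3 = 1.684
n/ν for A = 2.726/2 = 1.363
Smallest n/ν is A → limiting reagent.
n(L) = (2/2) × 2.726 = 2.726 mol
mass = 2.726 × 305.65 = 833.2 g

833 g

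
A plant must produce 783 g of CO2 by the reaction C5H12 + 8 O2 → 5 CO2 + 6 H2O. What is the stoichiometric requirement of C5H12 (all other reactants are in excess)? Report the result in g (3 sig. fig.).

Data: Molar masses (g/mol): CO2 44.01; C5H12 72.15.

n(CO2) = 783 / 44.01 = 17.79 mol
n(C5H12) = (1/5) × 17.79 = 3.558 mol
mass = 3.558 × 72.15 = 256.7 g

257 g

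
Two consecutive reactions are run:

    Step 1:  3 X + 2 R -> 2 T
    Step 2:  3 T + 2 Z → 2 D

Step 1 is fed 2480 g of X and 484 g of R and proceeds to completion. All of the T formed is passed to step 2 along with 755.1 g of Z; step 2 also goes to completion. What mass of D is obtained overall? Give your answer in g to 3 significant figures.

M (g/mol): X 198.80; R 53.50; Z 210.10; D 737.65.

2650 g

Step 1:
n(X) = 2480 / 198.80 = 12.47 mol
n(R) = 484.0 / 53.50 = 9.047 mol
n/ν → X: 4.157, R: 4.524; X is limiting.
n(T) produced = (2/3) × 12.47 = 8.313 mol
Step 2:
n(T) available = 8.313 mol
n(Z) = 755.1 / 210.10 = 3.594 mol
n/ν → T: 2.771, Z: 1.797; Z is limiting.
n(D) = (2/2) × 3.594 = 3.594 mol
mass = 3.594 × 737.65 = 2651 g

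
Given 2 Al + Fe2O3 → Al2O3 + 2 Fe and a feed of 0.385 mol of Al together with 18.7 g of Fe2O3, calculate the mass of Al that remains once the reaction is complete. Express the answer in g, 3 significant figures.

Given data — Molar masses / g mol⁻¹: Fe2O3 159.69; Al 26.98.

n(Al) = 0.3850 mol
n(Fe2O3) = 18.70 / 159.69 = 0.1171 mol
n/ν for Al = 0.3850/2 = 0.1925
n/ν for Fe2O3 = 0.1171/1 = 0.1171
Smallest n/ν is Fe2O3 → limiting reagent.
Al consumed = (2/1) × 0.1171 = 0.2342 mol
Al remaining = 0.3850 − 0.2342 = 0.1508 mol
mass = 0.1508 × 26.98 = 4.069 g

4.07 g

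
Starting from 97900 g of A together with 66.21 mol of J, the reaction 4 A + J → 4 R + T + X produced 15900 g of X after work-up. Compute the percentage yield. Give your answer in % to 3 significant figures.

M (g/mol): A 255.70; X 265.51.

n(A) = 97900 / 255.70 = 382.9 mol
n(J) = 66.21 mol
n/ν for A = 382.9/4 = 95.73
n/ν for J = 66.21/1 = 66.21
Smallest n/ν is J → limiting reagent.
theoretical n(X) = (1/1) × 66.21 = 66.21 mol → 17580 g
% yield = 15900 / 17580 × 100 = 90.44 %

90.4 %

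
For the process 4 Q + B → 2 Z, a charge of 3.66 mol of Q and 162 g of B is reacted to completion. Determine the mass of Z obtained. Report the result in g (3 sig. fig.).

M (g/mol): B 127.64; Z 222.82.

408 g

n(Q) = 3.660 mol
n(B) = 162.0 / 127.64 = 1.269 mol
n/ν for Q = 3.660/4 = 0.9150
n/ν for B = 1.269/1 = 1.269
Smallest n/ν is Q → limiting reagent.
n(Z) = (2/4) × 3.660 = 1.830 mol
mass = 1.830 × 222.82 = 407.8 g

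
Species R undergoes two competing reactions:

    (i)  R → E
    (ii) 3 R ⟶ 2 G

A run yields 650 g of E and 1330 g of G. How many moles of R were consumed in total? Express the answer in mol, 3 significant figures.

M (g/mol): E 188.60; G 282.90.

n(E) = 650 / 188.60 = 3.446 mol
n(G) = 1330 / 282.90 = 4.701 mol
n(R) via (i) = (1/1)×3.446 = 3.446 mol
n(R) via (ii) = (3/2)×4.701 = 7.052 mol
total n(R) = 3.446 + 7.052 = 10.50 mol

10.5 mol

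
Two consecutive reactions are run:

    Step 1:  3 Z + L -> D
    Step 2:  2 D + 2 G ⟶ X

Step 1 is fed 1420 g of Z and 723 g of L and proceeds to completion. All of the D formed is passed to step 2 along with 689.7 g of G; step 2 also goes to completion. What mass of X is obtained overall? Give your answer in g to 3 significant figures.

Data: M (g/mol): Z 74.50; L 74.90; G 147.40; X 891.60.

2090 g

Step 1:
n(Z) = 1420 / 74.50 = 19.06 mol
n(L) = 723.0 / 74.90 = 9.653 mol
n/ν for Z = 19.06/3 = 6.353
n/ν for L = 9.653/1 = 9.653
Smallest n/ν is Z → limiting reagent.
n(D) produced = (1/3) × 19.06 = 6.353 mol
Step 2:
n(D) available = 6.353 mol
n(G) = 689.7 / 147.40 = 4.679 mol
n/ν for D = 6.353/2 = 3.177
n/ν for G = 4.679/2 = 2.340
Smallest n/ν is G → limiting reagent.
n(X) = (1/2) × 4.679 = 2.340 mol
mass = 2.340 × 891.60 = 2086 g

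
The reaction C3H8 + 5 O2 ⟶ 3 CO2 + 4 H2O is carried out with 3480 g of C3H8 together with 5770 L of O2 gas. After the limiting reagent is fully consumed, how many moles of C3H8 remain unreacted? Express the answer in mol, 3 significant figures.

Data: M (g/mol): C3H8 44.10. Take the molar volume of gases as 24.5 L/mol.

n(C3H8) = 3480 / 44.10 = 78.91 mol
n(O2) = 5770 / 24.5 = 235.5 mol
n/ν for C3H8 = 78.91/1 = 78.91
n/ν for O2 = 235.5/5 = 47.10
Smallest n/ν is O2 → limiting reagent.
C3H8 consumed = (1/5) × 235.5 = 47.10 mol
C3H8 remaining = 78.91 − 47.10 = 31.81 mol

31.8 mol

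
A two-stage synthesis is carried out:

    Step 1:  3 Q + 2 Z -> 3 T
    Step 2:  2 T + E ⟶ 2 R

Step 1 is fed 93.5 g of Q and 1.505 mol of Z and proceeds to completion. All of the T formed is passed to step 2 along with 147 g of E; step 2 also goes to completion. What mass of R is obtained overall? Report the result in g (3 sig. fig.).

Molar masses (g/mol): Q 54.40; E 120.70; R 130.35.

Step 1:
n(Q) = 93.50 / 54.40 = 1.719 mol
n(Z) = 1.505 mol
n/ν for Q = 1.719/3 = 0.5730
n/ν for Z = 1.505/2 = 0.7525
Smallest n/ν is Q → limiting reagent.
n(T) produced = (3/3) × 1.719 = 1.719 mol
Step 2:
n(T) available = 1.719 mol
n(E) = 147.0 / 120.70 = 1.218 mol
n/ν for T = 1.719/2 = 0.8595
n/ν for E = 1.218/1 = 1.218
Smallest n/ν is T → limiting reagent.
n(R) = (2/2) × 1.719 = 1.719 mol
mass = 1.719 × 130.35 = 224.1 g

224 g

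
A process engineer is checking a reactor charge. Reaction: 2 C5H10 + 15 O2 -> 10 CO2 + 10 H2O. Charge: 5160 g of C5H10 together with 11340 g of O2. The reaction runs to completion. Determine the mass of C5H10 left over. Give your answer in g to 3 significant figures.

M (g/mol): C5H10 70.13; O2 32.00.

1850 g

n(C5H10) = 5160 / 70.13 = 73.58 mol
n(O2) = 11340 / 32.00 = 354.4 mol
n/ν for C5H10 = 73.58/2 = 36.79
n/ν for O2 = 354.4/15 = 23.63
Smallest n/ν is O2 → limiting reagent.
C5H10 consumed = (2/15) × 354.4 = 47.25 mol
C5H10 remaining = 73.58 − 47.25 = 26.33 mol
mass = 26.33 × 70.13 = 1847 g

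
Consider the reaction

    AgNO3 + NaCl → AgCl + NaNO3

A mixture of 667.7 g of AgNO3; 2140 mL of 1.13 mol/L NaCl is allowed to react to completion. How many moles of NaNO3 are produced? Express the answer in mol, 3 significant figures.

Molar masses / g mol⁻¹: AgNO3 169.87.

n(AgNO3) = 667.7 / 169.87 = 3.931 mol
n(NaCl) = 1.13 × 2140/1000 = 2.418 mol
n/ν for AgNO3 = 3.931/1 = 3.931
n/ν for NaCl = 2.418/1 = 2.418
Smallest n/ν is NaCl → limiting reagent.
n(NaNO3) = (1/1) × 2.418 = 2.418 mol

2.42 mol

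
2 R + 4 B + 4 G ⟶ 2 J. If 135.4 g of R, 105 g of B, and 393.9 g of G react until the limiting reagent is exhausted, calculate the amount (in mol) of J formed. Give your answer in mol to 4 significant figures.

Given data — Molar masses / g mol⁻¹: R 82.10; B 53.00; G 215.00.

n(R) = 135.4 / 82.10 = 1.649 mol
n(B) = 105.0 / 53.00 = 1.981 mol
n(G) = 393.9 / 215.00 = 1.832 mol
n/ν for R = 1.649/2 = 0.8245
n/ν for B = 1.981/4 = 0.4953
n/ν for G = 1.832/4 = 0.4580
Smallest n/ν is G → limiting reagent.
n(J) = (2/4) × 1.832 = 0.9160 mol

0.9160 mol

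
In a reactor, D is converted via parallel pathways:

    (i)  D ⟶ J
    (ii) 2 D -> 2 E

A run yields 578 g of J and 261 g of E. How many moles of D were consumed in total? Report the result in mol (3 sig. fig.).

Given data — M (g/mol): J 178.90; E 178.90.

n(J) = 578 / 178.90 = 3.231 mol
n(E) = 261 / 178.90 = 1.459 mol
n(D) via (i) = (1/1)×3.231 = 3.231 mol
n(D) via (ii) = (2/2)×1.459 = 1.459 mol
total n(D) = 3.231 + 1.459 = 4.690 mol

4.69 mol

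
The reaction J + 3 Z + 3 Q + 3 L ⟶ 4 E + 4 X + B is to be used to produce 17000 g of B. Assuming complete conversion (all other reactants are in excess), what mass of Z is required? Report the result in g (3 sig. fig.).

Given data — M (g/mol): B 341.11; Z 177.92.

n(B) = 17000 / 341.11 = 49.84 mol
n(Z) = (3/1) × 49.84 = 149.5 mol
mass = 149.5 × 177.92 = 26600 g

26600 g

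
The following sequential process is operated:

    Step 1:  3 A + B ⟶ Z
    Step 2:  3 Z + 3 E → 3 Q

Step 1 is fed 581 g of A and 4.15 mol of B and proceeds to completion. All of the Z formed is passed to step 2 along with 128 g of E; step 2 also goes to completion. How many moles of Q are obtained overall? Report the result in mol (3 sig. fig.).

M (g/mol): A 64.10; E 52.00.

2.46 mol

Step 1:
n(A) = 581.0 / 64.10 = 9.064 mol
n(B) = 4.150 mol
n/ν for A = 9.064/3 = 3.021
n/ν for B = 4.150/1 = 4.150
Smallest n/ν is A → limiting reagent.
n(Z) produced = (1/3) × 9.064 = 3.021 mol
Step 2:
n(Z) available = 3.021 mol
n(E) = 128.0 / 52.00 = 2.462 mol
n/ν for Z = 3.021/3 = 1.007
n/ν for E = 2.462/3 = 0.8207
Smallest n/ν is E → limiting reagent.
n(Q) = (3/3) × 2.462 = 2.462 mol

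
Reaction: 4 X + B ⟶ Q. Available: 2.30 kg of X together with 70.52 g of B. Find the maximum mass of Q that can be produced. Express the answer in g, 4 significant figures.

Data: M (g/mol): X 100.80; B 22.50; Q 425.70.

n(X) = 2.300×1000 / 100.80 = 22.82 mol
n(B) = 70.52 / 22.50 = 3.134 mol
n/ν → X: 5.705, B: 3.134; B is limiting.
n(Q) = (1/1) × 3.134 = 3.134 mol
mass = 3.134 × 425.70 = 1334 g

1334 g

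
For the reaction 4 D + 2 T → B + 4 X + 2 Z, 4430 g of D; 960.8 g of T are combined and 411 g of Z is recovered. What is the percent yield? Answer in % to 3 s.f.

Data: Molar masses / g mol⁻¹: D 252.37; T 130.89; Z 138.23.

40.5 %

n(D) = 4430 / 252.37 = 17.55 mol
n(T) = 960.8 / 130.89 = 7.341 mol
n/ν for D = 17.55/4 = 4.388
n/ν for T = 7.341/2 = 3.671
Smallest n/ν is T → limiting reagent.
theoretical n(Z) = (2/2) × 7.341 = 7.341 mol → 1015 g
% yield = 411 / 1015 × 100 = 40.49 %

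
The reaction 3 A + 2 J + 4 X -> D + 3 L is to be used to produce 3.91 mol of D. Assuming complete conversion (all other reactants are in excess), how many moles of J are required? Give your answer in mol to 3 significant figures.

n(D) = 3.910 mol
n(J) = (2/1) × 3.910 = 7.820 mol

7.82 mol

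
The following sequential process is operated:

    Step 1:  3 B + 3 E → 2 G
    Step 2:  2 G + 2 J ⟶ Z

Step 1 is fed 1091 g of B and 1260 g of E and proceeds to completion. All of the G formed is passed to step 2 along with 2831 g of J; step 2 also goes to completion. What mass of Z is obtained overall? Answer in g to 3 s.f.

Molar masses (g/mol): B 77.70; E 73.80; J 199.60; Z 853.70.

4000 g

Step 1:
n(B) = 1091 / 77.70 = 14.04 mol
n(E) = 1260 / 73.80 = 17.07 mol
n/ν → B: 4.680, E: 5.690; B is limiting.
n(G) produced = (2/3) × 14.04 = 9.360 mol
Step 2:
n(G) available = 9.360 mol
n(J) = 2831 / 199.60 = 14.18 mol
n/ν → G: 4.680, J: 7.090; G is limiting.
n(Z) = (1/2) × 9.360 = 4.680 mol
mass = 4.680 × 853.70 = 3995 g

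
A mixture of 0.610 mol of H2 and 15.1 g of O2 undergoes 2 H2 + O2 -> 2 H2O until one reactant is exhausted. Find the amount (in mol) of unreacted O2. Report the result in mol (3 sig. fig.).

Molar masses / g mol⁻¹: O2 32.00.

0.167 mol

n(H2) = 0.6100 mol
n(O2) = 15.10 / 32.00 = 0.4719 mol
n/ν → H2: 0.3050, O2: 0.4719; H2 is limiting.
O2 consumed = (1/2) × 0.6100 = 0.3050 mol
O2 remaining = 0.4719 − 0.3050 = 0.1669 mol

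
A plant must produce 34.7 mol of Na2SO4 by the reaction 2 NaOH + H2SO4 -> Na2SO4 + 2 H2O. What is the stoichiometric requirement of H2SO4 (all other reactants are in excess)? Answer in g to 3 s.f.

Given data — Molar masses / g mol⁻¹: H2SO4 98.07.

3400 g

n(Na2SO4) = 34.70 mol
n(H2SO4) = (1/1) × 34.70 = 34.70 mol
mass = 34.70 × 98.07 = 3403 g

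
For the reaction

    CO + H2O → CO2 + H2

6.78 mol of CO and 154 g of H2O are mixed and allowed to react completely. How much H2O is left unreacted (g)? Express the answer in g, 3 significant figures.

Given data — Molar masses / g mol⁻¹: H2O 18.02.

n(CO) = 6.780 mol
n(H2O) = 154.0 / 18.02 = 8.546 mol
n/ν for CO = 6.780/1 = 6.780
n/ν for H2O = 8.546/1 = 8.546
Smallest n/ν is CO → limiting reagent.
H2O consumed = (1/1) × 6.780 = 6.780 mol
H2O remaining = 8.546 − 6.780 = 1.766 mol
mass = 1.766 × 18.02 = 31.82 g

31.8 g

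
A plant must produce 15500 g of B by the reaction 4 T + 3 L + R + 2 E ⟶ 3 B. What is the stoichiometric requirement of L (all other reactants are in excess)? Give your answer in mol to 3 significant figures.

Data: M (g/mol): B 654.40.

n(B) = 15500 / 654.40 = 23.69 mol
n(L) = (3/3) × 23.69 = 23.69 mol

23.7 mol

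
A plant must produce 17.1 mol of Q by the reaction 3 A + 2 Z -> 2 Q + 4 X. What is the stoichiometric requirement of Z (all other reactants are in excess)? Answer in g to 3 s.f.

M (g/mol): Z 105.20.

1800 g

n(Q) = 17.10 mol
n(Z) = (2/2) × 17.10 = 17.10 mol
mass = 17.10 × 105.20 = 1799 g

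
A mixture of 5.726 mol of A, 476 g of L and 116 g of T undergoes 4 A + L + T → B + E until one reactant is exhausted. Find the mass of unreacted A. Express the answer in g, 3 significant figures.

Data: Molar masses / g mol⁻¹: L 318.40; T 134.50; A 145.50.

331 g

n(A) = 5.726 mol
n(L) = 476.0 / 318.40 = 1.495 mol
n(T) = 116.0 / 134.50 = 0.8625 mol
n/ν for A = 5.726/4 = 1.432
n/ν for L = 1.495/1 = 1.495
n/ν for T = 0.8625/1 = 0.8625
Smallest n/ν is T → limiting reagent.
A consumed = (4/1) × 0.8625 = 3.450 mol
A remaining = 5.726 − 3.450 = 2.276 mol
mass = 2.276 × 145.50 = 331.2 g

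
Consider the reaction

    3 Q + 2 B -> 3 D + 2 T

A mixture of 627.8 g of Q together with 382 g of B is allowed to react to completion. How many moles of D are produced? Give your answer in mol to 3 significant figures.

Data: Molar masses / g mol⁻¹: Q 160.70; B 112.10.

3.91 mol

n(Q) = 627.8 / 160.70 = 3.907 mol
n(B) = 382.0 / 112.10 = 3.408 mol
n/ν for Q = 3.907/3 = 1.302
n/ν for B = 3.408/2 = 1.704
Smallest n/ν is Q → limiting reagent.
n(D) = (3/3) × 3.907 = 3.907 mol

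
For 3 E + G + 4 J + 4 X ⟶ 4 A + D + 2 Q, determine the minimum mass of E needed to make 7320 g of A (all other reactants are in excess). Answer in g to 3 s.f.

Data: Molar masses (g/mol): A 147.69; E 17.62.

n(A) = 7320 / 147.69 = 49.56 mol
n(E) = (3/4) × 49.56 = 37.17 mol
mass = 37.17 × 17.62 = 654.9 g

655 g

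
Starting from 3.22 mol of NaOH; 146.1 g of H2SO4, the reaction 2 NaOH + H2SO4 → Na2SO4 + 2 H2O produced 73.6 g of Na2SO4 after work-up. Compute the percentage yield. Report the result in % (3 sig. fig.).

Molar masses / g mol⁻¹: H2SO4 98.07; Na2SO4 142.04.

n(NaOH) = 3.220 mol
n(H2SO4) = 146.1 / 98.07 = 1.490 mol
n/ν for NaOH = 3.220/2 = 1.610
n/ν for H2SO4 = 1.490/1 = 1.490
Smallest n/ν is H2SO4 → limiting reagent.
theoretical n(Na2SO4) = (1/1) × 1.490 = 1.490 mol → 211.6 g
% yield = 73.6 / 211.6 × 100 = 34.78 %

34.8 %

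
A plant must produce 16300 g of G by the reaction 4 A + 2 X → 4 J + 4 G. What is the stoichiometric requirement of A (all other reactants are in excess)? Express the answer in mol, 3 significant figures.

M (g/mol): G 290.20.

n(G) = 16300 / 290.20 = 56.17 mol
n(A) = (4/4) × 56.17 = 56.17 mol

56.2 mol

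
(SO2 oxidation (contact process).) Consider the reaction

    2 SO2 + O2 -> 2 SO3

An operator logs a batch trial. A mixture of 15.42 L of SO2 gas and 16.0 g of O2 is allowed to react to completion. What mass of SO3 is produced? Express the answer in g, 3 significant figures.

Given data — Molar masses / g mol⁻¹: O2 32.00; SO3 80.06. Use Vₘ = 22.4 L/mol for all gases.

55.1 g

n(SO2) = 15.42 / 22.4 = 0.6884 mol
n(O2) = 16.00 / 32.00 = 0.5000 mol
n/ν → SO2: 0.3442, O2: 0.5000; SO2 is limiting.
n(SO3) = (2/2) × 0.6884 = 0.6884 mol
mass = 0.6884 × 80.06 = 55.11 g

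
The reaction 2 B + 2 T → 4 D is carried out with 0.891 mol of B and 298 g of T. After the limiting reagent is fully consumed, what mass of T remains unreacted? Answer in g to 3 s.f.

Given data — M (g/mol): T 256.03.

69.9 g

n(B) = 0.8910 mol
n(T) = 298.0 / 256.03 = 1.164 mol
n/ν for B = 0.8910/2 = 0.4455
n/ν for T = 1.164/2 = 0.5820
Smallest n/ν is B → limiting reagent.
T consumed = (2/2) × 0.8910 = 0.8910 mol
T remaining = 1.164 − 0.8910 = 0.2730 mol
mass = 0.2730 × 256.03 = 69.90 g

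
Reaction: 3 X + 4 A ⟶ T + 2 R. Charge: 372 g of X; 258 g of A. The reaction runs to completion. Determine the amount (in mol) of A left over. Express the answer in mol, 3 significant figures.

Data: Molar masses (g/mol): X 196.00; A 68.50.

1.24 mol

n(X) = 372.0 / 196.00 = 1.898 mol
n(A) = 258.0 / 68.50 = 3.766 mol
n/ν → X: 0.6327, A: 0.9415; X is limiting.
A consumed = (4/3) × 1.898 = 2.531 mol
A remaining = 3.766 − 2.531 = 1.235 mol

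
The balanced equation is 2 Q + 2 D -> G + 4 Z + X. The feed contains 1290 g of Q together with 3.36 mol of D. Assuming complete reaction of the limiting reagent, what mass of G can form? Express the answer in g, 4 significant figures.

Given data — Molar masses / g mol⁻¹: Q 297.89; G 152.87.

n(Q) = 1290 / 297.89 = 4.330 mol
n(D) = 3.360 mol
n/ν → Q: 2.165, D: 1.680; D is limiting.
n(G) = (1/2) × 3.360 = 1.680 mol
mass = 1.680 × 152.87 = 256.8 g

256.8 g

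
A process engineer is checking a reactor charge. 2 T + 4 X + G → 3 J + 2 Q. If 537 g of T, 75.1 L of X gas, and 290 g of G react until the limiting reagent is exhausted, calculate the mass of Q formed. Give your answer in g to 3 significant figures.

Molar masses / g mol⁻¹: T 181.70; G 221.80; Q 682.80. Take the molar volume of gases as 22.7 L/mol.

n(T) = 537.0 / 181.70 = 2.955 mol
n(X) = 75.10 / 22.7 = 3.308 mol
n(G) = 290.0 / 221.80 = 1.307 mol
n/ν for T = 2.955/2 = 1.478
n/ν for X = 3.308/4 = 0.8270
n/ν for G = 1.307/1 = 1.307
Smallest n/ν is X → limiting reagent.
n(Q) = (2/4) × 3.308 = 1.654 mol
mass = 1.654 × 682.80 = 1129 g

1130 g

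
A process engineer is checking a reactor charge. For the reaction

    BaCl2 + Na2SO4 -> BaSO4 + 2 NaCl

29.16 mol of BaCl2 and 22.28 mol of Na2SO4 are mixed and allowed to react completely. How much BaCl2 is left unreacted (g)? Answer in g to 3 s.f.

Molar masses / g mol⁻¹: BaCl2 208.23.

1430 g

n(BaCl2) = 29.16 mol
n(Na2SO4) = 22.28 mol
n/ν for BaCl2 = 29.16/1 = 29.16
n/ν for Na2SO4 = 22.28/1 = 22.28
Smallest n/ν is Na2SO4 → limiting reagent.
BaCl2 consumed = (1/1) × 22.28 = 22.28 mol
BaCl2 remaining = 29.16 − 22.28 = 6.880 mol
mass = 6.880 × 208.23 = 1433 g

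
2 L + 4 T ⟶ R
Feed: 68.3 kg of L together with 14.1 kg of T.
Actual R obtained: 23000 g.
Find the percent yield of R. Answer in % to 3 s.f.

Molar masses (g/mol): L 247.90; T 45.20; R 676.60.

43.6 %

n(L) = 68.30×1000 / 247.90 = 275.5 mol
n(T) = 14.10×1000 / 45.20 = 311.9 mol
n/ν → L: 137.8, T: 77.98; T is limiting.
theoretical n(R) = (1/4) × 311.9 = 77.98 mol → 52760 g
% yield = 23000 / 52760 × 100 = 43.59 %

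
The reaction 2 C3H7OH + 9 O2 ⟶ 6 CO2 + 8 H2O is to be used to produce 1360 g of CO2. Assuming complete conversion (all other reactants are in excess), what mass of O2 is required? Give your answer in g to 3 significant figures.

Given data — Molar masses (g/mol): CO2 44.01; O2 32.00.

n(CO2) = 1360 / 44.01 = 30.90 mol
n(O2) = (9/6) × 30.90 = 46.35 mol
mass = 46.35 × 32.00 = 1483 g

1480 g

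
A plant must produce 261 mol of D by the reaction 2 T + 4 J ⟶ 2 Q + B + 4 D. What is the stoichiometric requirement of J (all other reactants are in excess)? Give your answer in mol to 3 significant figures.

261 mol

n(D) = 261.0 mol
n(J) = (4/4) × 261.0 = 261.0 mol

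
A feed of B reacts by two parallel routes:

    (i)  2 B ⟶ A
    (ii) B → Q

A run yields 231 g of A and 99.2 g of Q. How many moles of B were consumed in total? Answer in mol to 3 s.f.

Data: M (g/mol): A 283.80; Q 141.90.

n(A) = 231 / 283.80 = 0.8140 mol
n(Q) = 99.2 / 141.90 = 0.6991 mol
n(B) via (i) = (2/1)×0.8140 = 1.628 mol
n(B) via (ii) = (1/1)×0.6991 = 0.6991 mol
total n(B) = 1.628 + 0.6991 = 2.327 mol

2.33 mol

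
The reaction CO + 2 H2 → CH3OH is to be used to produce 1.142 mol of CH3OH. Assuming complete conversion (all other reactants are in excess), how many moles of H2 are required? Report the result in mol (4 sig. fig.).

2.284 mol

n(CH3OH) = 1.142 mol
n(H2) = (2/1) × 1.142 = 2.284 mol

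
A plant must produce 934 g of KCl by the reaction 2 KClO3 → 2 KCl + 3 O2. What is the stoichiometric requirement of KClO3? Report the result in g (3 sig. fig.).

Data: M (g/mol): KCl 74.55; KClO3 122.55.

1540 g

n(KCl) = 934 / 74.55 = 12.53 mol
n(KClO3) = (2/2) × 12.53 = 12.53 mol
mass = 12.53 × 122.55 = 1536 g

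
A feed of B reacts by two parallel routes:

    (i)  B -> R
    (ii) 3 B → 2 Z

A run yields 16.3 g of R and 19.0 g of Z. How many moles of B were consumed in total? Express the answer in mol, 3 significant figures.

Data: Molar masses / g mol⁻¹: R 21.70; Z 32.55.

n(R) = 16.3 / 21.70 = 0.7512 mol
n(Z) = 19.0 / 32.55 = 0.5837 mol
n(B) via (i) = (1/1)×0.7512 = 0.7512 mol
n(B) via (ii) = (3/2)×0.5837 = 0.8756 mol
total n(B) = 0.7512 + 0.8756 = 1.627 mol

1.63 mol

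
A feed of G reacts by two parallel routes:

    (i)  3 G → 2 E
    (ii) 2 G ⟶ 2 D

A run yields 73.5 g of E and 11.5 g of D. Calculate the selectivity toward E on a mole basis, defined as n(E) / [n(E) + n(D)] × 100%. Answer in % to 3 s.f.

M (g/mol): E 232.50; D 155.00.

n(E) = 73.5 / 232.50 = 0.3161 mol
n(D) = 11.5 / 155.00 = 0.07419 mol
selectivity = 0.3161/(0.3161+0.07419) × 100 = 80.99 %

81.0 %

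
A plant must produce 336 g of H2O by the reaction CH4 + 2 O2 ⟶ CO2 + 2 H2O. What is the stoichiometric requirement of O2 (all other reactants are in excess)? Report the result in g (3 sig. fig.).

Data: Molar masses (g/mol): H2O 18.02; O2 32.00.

n(H2O) = 336 / 18.02 = 18.65 mol
n(O2) = (2/2) × 18.65 = 18.65 mol
mass = 18.65 × 32.00 = 596.8 g

597 g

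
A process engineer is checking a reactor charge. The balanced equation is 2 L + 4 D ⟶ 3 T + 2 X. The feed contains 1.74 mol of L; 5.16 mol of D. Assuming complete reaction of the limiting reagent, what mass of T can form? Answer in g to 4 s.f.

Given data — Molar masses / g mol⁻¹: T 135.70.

354.2 g

n(L) = 1.740 mol
n(D) = 5.160 mol
n/ν → L: 0.8700, D: 1.290; L is limiting.
n(T) = (3/2) × 1.740 = 2.610 mol
mass = 2.610 × 135.70 = 354.2 g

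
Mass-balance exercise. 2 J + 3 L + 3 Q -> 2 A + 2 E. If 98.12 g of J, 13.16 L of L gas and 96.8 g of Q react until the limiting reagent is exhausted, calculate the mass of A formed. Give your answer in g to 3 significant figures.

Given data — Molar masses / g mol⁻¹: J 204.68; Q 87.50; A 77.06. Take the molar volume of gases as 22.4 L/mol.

n(J) = 98.12 / 204.68 = 0.4794 mol
n(L) = 13.16 / 22.4 = 0.5875 mol
n(Q) = 96.80 / 87.50 = 1.106 mol
n/ν → J: 0.2397, L: 0.1958, Q: 0.3687; L is limiting.
n(A) = (2/3) × 0.5875 = 0.3917 mol
mass = 0.3917 × 77.06 = 30.18 g

30.2 g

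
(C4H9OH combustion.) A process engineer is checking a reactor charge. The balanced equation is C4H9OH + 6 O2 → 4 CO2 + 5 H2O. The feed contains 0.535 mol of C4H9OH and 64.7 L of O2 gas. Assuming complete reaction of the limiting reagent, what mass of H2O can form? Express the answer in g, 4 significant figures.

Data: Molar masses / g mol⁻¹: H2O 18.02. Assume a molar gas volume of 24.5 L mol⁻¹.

39.66 g

n(C4H9OH) = 0.5350 mol
n(O2) = 64.70 / 24.5 = 2.641 mol
n/ν for C4H9OH = 0.5350/1 = 0.5350
n/ν for O2 = 2.641/6 = 0.4402
Smallest n/ν is O2 → limiting reagent.
n(H2O) = (5/6) × 2.641 = 2.201 mol
mass = 2.201 × 18.02 = 39.66 g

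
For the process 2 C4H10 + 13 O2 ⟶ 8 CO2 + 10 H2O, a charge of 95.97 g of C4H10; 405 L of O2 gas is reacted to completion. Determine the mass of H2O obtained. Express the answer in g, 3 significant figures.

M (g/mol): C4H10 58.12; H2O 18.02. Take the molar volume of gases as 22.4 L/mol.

n(C4H10) = 95.97 / 58.12 = 1.651 mol
n(O2) = 405.0 / 22.4 = 18.08 mol
n/ν for C4H10 = 1.651/2 = 0.8255
n/ν for O2 = 18.08/13 = 1.391
Smallest n/ν is C4H10 → limiting reagent.
n(H2O) = (10/2) × 1.651 = 8.255 mol
mass = 8.255 × 18.02 = 148.8 g

149 g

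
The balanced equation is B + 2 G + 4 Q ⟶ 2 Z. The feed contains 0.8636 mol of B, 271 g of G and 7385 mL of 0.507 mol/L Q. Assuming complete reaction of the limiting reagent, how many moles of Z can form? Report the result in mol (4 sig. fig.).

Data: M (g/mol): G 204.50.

1.325 mol

n(B) = 0.8636 mol
n(G) = 271.0 / 204.50 = 1.325 mol
n(Q) = 0.507 × 7385/1000 = 3.744 mol
n/ν → B: 0.8636, G: 0.6625, Q: 0.9360; G is limiting.
n(Z) = (2/2) × 1.325 = 1.325 mol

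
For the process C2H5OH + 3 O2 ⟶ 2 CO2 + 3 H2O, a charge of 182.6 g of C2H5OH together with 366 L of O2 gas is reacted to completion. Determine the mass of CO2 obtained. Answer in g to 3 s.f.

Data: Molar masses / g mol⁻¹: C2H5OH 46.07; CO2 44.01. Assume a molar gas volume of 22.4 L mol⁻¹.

n(C2H5OH) = 182.6 / 46.07 = 3.964 mol
n(O2) = 366.0 / 22.4 = 16.34 mol
n/ν for C2H5OH = 3.964/1 = 3.964
n/ν for O2 = 16.34/3 = 5.447
Smallest n/ν is C2H5OH → limiting reagent.
n(CO2) = (2/1) × 3.964 = 7.928 mol
mass = 7.928 × 44.01 = 348.9 g

349 g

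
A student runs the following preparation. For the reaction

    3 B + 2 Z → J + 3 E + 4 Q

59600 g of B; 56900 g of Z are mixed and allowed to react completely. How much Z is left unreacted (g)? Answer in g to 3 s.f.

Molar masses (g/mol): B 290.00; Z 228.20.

n(B) = 59600 / 290.00 = 205.5 mol
n(Z) = 56900 / 228.20 = 249.3 mol
n/ν → B: 68.50, Z: 124.7; B is limiting.
Z consumed = (2/3) × 205.5 = 137.0 mol
Z remaining = 249.3 − 137.0 = 112.3 mol
mass = 112.3 × 228.20 = 25630 g

25600 g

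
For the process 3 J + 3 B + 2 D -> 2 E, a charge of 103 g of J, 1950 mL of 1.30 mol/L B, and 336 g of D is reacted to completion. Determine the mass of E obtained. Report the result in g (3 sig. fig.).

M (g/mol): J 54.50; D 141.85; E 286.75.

361 g

n(J) = 103.0 / 54.50 = 1.890 mol
n(B) = 1.30 × 1950/1000 = 2.535 mol
n(D) = 336.0 / 141.85 = 2.369 mol
n/ν for J = 1.890/3 = 0.6300
n/ν for B = 2.535/3 = 0.8450
n/ν for D = 2.369/2 = 1.185
Smallest n/ν is J → limiting reagent.
n(E) = (2/3) × 1.890 = 1.260 mol
mass = 1.260 × 286.75 = 361.3 g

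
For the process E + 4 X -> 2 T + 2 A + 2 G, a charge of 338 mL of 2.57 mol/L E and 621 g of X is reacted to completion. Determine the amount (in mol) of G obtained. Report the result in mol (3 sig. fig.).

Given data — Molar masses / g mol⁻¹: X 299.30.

1.04 mol

n(E) = 2.57 × 338.0/1000 = 0.8687 mol
n(X) = 621.0 / 299.30 = 2.075 mol
n/ν → E: 0.8687, X: 0.5188; X is limiting.
n(G) = (2/4) × 2.075 = 1.038 mol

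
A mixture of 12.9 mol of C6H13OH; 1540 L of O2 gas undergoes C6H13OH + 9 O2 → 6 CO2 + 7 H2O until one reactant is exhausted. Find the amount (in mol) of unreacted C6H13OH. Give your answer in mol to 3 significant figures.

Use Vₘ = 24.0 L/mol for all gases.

n(C6H13OH) = 12.90 mol
n(O2) = 1540 / 24.0 = 64.17 mol
n/ν for C6H13OH = 12.90/1 = 12.90
n/ν for O2 = 64.17/9 = 7.130
Smallest n/ν is O2 → limiting reagent.
C6H13OH consumed = (1/9) × 64.17 = 7.130 mol
C6H13OH remaining = 12.90 − 7.130 = 5.770 mol

5.77 mol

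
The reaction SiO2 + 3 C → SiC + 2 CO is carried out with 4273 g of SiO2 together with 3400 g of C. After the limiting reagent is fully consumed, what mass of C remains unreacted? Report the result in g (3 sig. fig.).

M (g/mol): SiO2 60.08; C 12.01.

837 g

n(SiO2) = 4273 / 60.08 = 71.12 mol
n(C) = 3400 / 12.01 = 283.1 mol
n/ν for SiO2 = 71.12/1 = 71.12
n/ν for C = 283.1/3 = 94.37
Smallest n/ν is SiO2 → limiting reagent.
C consumed = (3/1) × 71.12 = 213.4 mol
C remaining = 283.1 − 213.4 = 69.70 mol
mass = 69.70 × 12.01 = 837.1 g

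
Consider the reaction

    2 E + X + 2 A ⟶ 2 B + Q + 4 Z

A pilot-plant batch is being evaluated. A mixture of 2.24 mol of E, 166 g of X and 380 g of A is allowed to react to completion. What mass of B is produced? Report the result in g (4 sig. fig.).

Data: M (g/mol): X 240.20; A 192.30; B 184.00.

254.3 g

n(E) = 2.240 mol
n(X) = 166.0 / 240.20 = 0.6911 mol
n(A) = 380.0 / 192.30 = 1.976 mol
n/ν for E = 2.240/2 = 1.120
n/ν for X = 0.6911/1 = 0.6911
n/ν for A = 1.976/2 = 0.9880
Smallest n/ν is X → limiting reagent.
n(B) = (2/1) × 0.6911 = 1.382 mol
mass = 1.382 × 184.00 = 254.3 g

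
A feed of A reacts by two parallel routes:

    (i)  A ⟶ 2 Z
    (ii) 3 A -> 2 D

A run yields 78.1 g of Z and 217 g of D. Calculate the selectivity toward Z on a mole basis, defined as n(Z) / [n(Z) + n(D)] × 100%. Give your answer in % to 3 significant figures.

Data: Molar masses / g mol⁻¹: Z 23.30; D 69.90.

51.9 %

n(Z) = 78.1 / 23.30 = 3.352 mol
n(D) = 217 / 69.90 = 3.104 mol
selectivity = 3.352/(3.352+3.104) × 100 = 51.92 %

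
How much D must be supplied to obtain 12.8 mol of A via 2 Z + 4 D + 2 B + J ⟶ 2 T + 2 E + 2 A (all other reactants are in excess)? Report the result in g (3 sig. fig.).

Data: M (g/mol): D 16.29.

417 g

n(A) = 12.80 mol
n(D) = (4/2) × 12.80 = 25.60 mol
mass = 25.60 × 16.29 = 417.0 g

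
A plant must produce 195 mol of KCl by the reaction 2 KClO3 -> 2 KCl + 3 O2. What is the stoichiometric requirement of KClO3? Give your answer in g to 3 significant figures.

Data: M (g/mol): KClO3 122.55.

23900 g

n(KCl) = 195.0 mol
n(KClO3) = (2/2) × 195.0 = 195.0 mol
mass = 195.0 × 122.55 = 23900 g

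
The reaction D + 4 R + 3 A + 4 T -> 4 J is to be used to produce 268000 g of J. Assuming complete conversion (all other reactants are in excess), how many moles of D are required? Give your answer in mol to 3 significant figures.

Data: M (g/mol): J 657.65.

102 mol

n(J) = 268000 / 657.65 = 407.5 mol
n(D) = (1/4) × 407.5 = 101.9 mol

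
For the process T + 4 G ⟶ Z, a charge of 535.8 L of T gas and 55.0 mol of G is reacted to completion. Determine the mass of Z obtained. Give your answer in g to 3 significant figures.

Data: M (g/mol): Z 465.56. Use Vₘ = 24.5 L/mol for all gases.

6400 g

n(T) = 535.8 / 24.5 = 21.87 mol
n(G) = 55.00 mol
n/ν for T = 21.87/1 = 21.87
n/ν for G = 55.00/4 = 13.75
Smallest n/ν is G → limiting reagent.
n(Z) = (1/4) × 55.00 = 13.75 mol
mass = 13.75 × 465.56 = 6401 g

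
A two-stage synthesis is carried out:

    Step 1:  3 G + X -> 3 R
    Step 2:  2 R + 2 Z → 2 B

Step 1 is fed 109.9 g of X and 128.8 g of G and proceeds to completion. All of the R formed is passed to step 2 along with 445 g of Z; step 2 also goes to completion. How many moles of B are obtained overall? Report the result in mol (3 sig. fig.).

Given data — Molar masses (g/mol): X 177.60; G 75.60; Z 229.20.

Step 1:
n(X) = 109.9 / 177.60 = 0.6188 mol
n(G) = 128.8 / 75.60 = 1.704 mol
n/ν for X = 0.6188/1 = 0.6188
n/ν for G = 1.704/3 = 0.5680
Smallest n/ν is G → limiting reagent.
n(R) produced = (3/3) × 1.704 = 1.704 mol
Step 2:
n(R) available = 1.704 mol
n(Z) = 445.0 / 229.20 = 1.942 mol
n/ν for R = 1.704/2 = 0.8520
n/ν for Z = 1.942/2 = 0.9710
Smallest n/ν is R → limiting reagent.
n(B) = (2/2) × 1.704 = 1.704 mol

1.70 mol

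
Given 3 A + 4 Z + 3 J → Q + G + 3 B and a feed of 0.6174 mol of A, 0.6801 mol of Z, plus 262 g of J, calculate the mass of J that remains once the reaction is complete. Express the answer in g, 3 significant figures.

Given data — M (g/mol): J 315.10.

101 g

n(A) = 0.6174 mol
n(Z) = 0.6801 mol
n(J) = 262.0 / 315.10 = 0.8315 mol
n/ν for A = 0.6174/3 = 0.2058
n/ν for Z = 0.6801/4 = 0.1700
n/ν for J = 0.8315/3 = 0.2772
Smallest n/ν is Z → limiting reagent.
J consumed = (3/4) × 0.6801 = 0.5101 mol
J remaining = 0.8315 − 0.5101 = 0.3214 mol
mass = 0.3214 × 315.10 = 101.3 g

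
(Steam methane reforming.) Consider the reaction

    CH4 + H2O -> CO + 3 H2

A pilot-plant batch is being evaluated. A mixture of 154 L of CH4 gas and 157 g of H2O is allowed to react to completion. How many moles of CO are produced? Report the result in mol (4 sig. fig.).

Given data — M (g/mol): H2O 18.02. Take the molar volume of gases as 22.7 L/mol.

n(CH4) = 154.0 / 22.7 = 6.784 mol
n(H2O) = 157.0 / 18.02 = 8.713 mol
n/ν for CH4 = 6.784/1 = 6.784
n/ν for H2O = 8.713/1 = 8.713
Smallest n/ν is CH4 → limiting reagent.
n(CO) = (1/1) × 6.784 = 6.784 mol

6.784 mol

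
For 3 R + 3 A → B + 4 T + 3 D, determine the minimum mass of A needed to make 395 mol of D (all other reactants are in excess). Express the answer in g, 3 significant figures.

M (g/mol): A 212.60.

84000 g

n(D) = 395.0 mol
n(A) = (3/3) × 395.0 = 395.0 mol
mass = 395.0 × 212.60 = 83980 g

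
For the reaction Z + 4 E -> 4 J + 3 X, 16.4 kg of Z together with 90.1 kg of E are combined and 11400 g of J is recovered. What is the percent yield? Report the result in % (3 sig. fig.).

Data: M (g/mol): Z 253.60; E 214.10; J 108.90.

n(Z) = 16.40×1000 / 253.60 = 64.67 mol
n(E) = 90.10×1000 / 214.10 = 420.8 mol
n/ν for Z = 64.67/1 = 64.67
n/ν for E = 420.8/4 = 105.2
Smallest n/ν is Z → limiting reagent.
theoretical n(J) = (4/1) × 64.67 = 258.7 mol → 28170 g
% yield = 11400 / 28170 × 100 = 40.47 %

40.5 %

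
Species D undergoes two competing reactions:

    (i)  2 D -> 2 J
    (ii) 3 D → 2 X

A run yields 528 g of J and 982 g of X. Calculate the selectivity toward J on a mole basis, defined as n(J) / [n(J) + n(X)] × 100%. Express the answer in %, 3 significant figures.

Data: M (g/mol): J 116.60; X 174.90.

n(J) = 528 / 116.60 = 4.528 mol
n(X) = 982 / 174.90 = 5.615 mol
selectivity = 4.528/(4.528+5.615) × 100 = 44.64 %

44.6 %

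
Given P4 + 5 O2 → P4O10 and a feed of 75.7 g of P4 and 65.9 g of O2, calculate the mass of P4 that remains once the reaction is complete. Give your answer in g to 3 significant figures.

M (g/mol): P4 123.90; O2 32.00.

24.7 g

n(P4) = 75.70 / 123.90 = 0.6110 mol
n(O2) = 65.90 / 32.00 = 2.059 mol
n/ν for P4 = 0.6110/1 = 0.6110
n/ν for O2 = 2.059/5 = 0.4118
Smallest n/ν is O2 → limiting reagent.
P4 consumed = (1/5) × 2.059 = 0.4118 mol
P4 remaining = 0.6110 − 0.4118 = 0.1992 mol
mass = 0.1992 × 123.90 = 24.68 g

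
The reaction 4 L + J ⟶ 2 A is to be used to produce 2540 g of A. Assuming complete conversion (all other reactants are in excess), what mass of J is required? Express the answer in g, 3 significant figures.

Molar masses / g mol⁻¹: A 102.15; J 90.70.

n(A) = 2540 / 102.15 = 24.87 mol
n(J) = (1/2) × 24.87 = 12.44 mol
mass = 12.44 × 90.70 = 1128 g

1130 g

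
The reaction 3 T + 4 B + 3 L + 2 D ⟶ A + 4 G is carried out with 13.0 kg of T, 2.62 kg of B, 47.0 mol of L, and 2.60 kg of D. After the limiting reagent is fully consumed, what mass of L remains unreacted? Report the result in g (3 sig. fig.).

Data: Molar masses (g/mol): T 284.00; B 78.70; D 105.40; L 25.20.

n(T) = 13.00×1000 / 284.00 = 45.77 mol
n(B) = 2.620×1000 / 78.70 = 33.29 mol
n(L) = 47.00 mol
n(D) = 2.600×1000 / 105.40 = 24.67 mol
n/ν for T = 45.77/3 = 15.26
n/ν for B = 33.29/4 = 8.323
n/ν for L = 47.00/3 = 15.67
n/ν for D = 24.67/2 = 12.34
Smallest n/ν is B → limiting reagent.
L consumed = (3/4) × 33.29 = 24.97 mol
L remaining = 47.00 − 24.97 = 22.03 mol
mass = 22.03 × 25.20 = 555.2 g

555 g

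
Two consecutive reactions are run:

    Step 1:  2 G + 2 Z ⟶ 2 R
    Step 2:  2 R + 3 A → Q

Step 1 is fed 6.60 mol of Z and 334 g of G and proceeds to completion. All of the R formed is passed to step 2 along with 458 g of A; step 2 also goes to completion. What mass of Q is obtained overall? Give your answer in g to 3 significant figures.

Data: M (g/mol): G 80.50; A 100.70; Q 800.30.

1210 g

Step 1:
n(Z) = 6.600 mol
n(G) = 334.0 / 80.50 = 4.149 mol
n/ν for Z = 6.600/2 = 3.300
n/ν for G = 4.149/2 = 2.075
Smallest n/ν is G → limiting reagent.
n(R) produced = (2/2) × 4.149 = 4.149 mol
Step 2:
n(R) available = 4.149 mol
n(A) = 458.0 / 100.70 = 4.548 mol
n/ν for R = 4.149/2 = 2.075
n/ν for A = 4.548/3 = 1.516
Smallest n/ν is A → limiting reagent.
n(Q) = (1/3) × 4.548 = 1.516 mol
mass = 1.516 × 800.30 = 1213 g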